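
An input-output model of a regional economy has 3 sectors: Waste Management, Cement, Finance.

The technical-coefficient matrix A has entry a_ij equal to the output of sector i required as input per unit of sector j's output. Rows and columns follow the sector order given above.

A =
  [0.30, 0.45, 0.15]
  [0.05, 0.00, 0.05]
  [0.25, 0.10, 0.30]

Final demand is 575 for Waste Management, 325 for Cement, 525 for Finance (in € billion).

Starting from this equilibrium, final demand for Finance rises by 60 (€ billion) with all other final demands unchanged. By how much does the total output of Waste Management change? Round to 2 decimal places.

I − A =
  [   0.70    -0.45    -0.15]
  [  -0.05     1.00    -0.05]
  [  -0.25    -0.10     0.70]
Cofactors of I−A, C_ij = (−1)^(i+j)·(minor ij) (rows/columns in the sector order above):
  C_11 = (1.00)(0.70) − (-0.05)(-0.10) = 0.6950
  C_12 = −[(-0.05)(0.70) − (-0.05)(-0.25)] = 0.0475
  C_13 = (-0.05)(-0.10) − (1.00)(-0.25) = 0.2550
  C_21 = −[(-0.45)(0.70) − (-0.15)(-0.10)] = 0.3300
  C_22 = (0.70)(0.70) − (-0.15)(-0.25) = 0.4525
  C_23 = −[(0.70)(-0.10) − (-0.45)(-0.25)] = 0.1825
  C_31 = (-0.45)(-0.05) − (-0.15)(1.00) = 0.1725
  C_32 = −[(0.70)(-0.05) − (-0.15)(-0.05)] = 0.0425
  C_33 = (0.70)(1.00) − (-0.45)(-0.05) = 0.6775
det(I−A) = Σ_j (I−A)_1j·C_1j = (0.70)(0.6950) + (-0.45)(0.0475) + (-0.15)(0.2550) = 0.426875
adj(I−A) = Cᵀ =
  [ 0.6950   0.3300   0.1725]
  [ 0.0475   0.4525   0.0425]
  [ 0.2550   0.1825   0.6775]
(I − A)⁻¹ = adj(I−A) / det(I−A) ≈
  [   1.6281     0.7731     0.4041]
  [   0.1113     1.0600     0.0996]
  [   0.5974     0.4275     1.5871]
Δx = (I − A)⁻¹ Δd with Δd having +60 in the Finance component and 0 elsewhere.
So Δx_1 = L_13 · (+60), where L_13 = adj(I−A)_13 / det(I−A) = 0.1725 / 0.426875.
Δx_1 = 0.1725 × (+60) / 0.426875 = 10.35 / 0.426875 ≈ 24.25.

Δx_1 = 24.25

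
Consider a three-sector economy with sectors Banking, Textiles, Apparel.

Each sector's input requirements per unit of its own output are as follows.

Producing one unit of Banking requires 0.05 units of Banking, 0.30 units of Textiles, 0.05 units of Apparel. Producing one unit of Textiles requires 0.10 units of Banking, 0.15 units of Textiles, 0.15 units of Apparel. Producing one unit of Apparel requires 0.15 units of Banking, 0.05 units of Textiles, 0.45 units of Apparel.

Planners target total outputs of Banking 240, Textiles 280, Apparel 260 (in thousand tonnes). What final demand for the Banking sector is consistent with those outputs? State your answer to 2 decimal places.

I − A =
  [   0.95    -0.10    -0.15]
  [  -0.30     0.85    -0.05]
  [  -0.05    -0.15     0.55]
d = (I − A) x:
  d_1 = (+0.95)·240 + (-0.10)·280 + (-0.15)·260 = 161.00
  d_2 = (-0.30)·240 + (+0.85)·280 + (-0.05)·260 = 153.00
  d_3 = (-0.05)·240 + (-0.15)·280 + (+0.55)·260 = 89.00

d_1 = 161.00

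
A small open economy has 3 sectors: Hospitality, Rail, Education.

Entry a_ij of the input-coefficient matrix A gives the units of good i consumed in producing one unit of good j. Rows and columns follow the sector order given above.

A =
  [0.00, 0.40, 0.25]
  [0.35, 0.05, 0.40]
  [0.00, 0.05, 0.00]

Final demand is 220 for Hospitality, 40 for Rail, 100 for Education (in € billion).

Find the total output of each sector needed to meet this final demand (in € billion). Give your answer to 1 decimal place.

x_H = 332.0, x_R = 211.0, x_E = 110.5

I − A =
  [   1.00    -0.40    -0.25]
  [  -0.35     0.95    -0.40]
  [   0.00    -0.05     1.00]
Cofactors of I−A, C_ij = (−1)^(i+j)·(minor ij) (rows/columns in the sector order above):
  C_11 = (0.95)(1.00) − (-0.40)(-0.05) = 0.9300
  C_12 = −[(-0.35)(1.00) − (-0.40)(0.00)] = 0.3500
  C_13 = (-0.35)(-0.05) − (0.95)(0.00) = 0.0175
  C_21 = −[(-0.40)(1.00) − (-0.25)(-0.05)] = 0.4125
  C_22 = (1.00)(1.00) − (-0.25)(0.00) = 1.0000
  C_23 = −[(1.00)(-0.05) − (-0.40)(0.00)] = 0.0500
  C_31 = (-0.40)(-0.40) − (-0.25)(0.95) = 0.3975
  C_32 = −[(1.00)(-0.40) − (-0.25)(-0.35)] = 0.4875
  C_33 = (1.00)(0.95) − (-0.40)(-0.35) = 0.8100
det(I−A) = Σ_j (I−A)_1j·C_1j = (1.00)(0.9300) + (-0.40)(0.3500) + (-0.25)(0.0175) = 0.785625
adj(I−A) = Cᵀ =
  [ 0.9300   0.4125   0.3975]
  [ 0.3500   1.0000   0.4875]
  [ 0.0175   0.0500   0.8100]
(I − A)⁻¹ = adj(I−A) / det(I−A) ≈
  [   1.1838     0.5251     0.5060]
  [   0.4455     1.2729     0.6205]
  [   0.0223     0.0636     1.0310]
x = (I − A)⁻¹ d = adj(I−A)·d / det(I−A), with det(I−A) = 0.785625:
  x_H = (0.9300·220 + 0.4125·40 + 0.3975·100) / 0.785625 = 260.85 / 0.785625 ≈ 332.0
  x_R = (0.3500·220 + 1.0000·40 + 0.4875·100) / 0.785625 = 165.75 / 0.785625 ≈ 211.0
  x_E = (0.0175·220 + 0.0500·40 + 0.8100·100) / 0.785625 = 86.85 / 0.785625 ≈ 110.5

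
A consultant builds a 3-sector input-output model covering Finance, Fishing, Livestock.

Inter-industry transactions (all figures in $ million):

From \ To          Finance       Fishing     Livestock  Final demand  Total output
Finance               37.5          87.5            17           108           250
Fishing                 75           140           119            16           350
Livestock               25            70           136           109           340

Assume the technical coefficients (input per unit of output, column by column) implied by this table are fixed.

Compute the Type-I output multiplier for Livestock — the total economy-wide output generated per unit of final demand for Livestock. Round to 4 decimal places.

Technical coefficients a_ij = z_ij / X_j:
  a_11 = 37.5/250 = 0.15, a_21 = 75/250 = 0.30, a_31 = 25/250 = 0.10
  a_12 = 87.5/350 = 0.25, a_22 = 140/350 = 0.40, a_32 = 70/350 = 0.20
  a_13 = 17/340 = 0.05, a_23 = 119/340 = 0.35, a_33 = 136/340 = 0.40
I − A =
  [   0.85    -0.25    -0.05]
  [  -0.30     0.60    -0.35]
  [  -0.10    -0.20     0.60]
Cofactors of I−A, C_ij = (−1)^(i+j)·(minor ij) (rows/columns in the sector order above):
  C_11 = (0.60)(0.60) − (-0.35)(-0.20) = 0.2900
  C_12 = −[(-0.30)(0.60) − (-0.35)(-0.10)] = 0.2150
  C_13 = (-0.30)(-0.20) − (0.60)(-0.10) = 0.1200
  C_21 = −[(-0.25)(0.60) − (-0.05)(-0.20)] = 0.1600
  C_22 = (0.85)(0.60) − (-0.05)(-0.10) = 0.5050
  C_23 = −[(0.85)(-0.20) − (-0.25)(-0.10)] = 0.1950
  C_31 = (-0.25)(-0.35) − (-0.05)(0.60) = 0.1175
  C_32 = −[(0.85)(-0.35) − (-0.05)(-0.30)] = 0.3125
  C_33 = (0.85)(0.60) − (-0.25)(-0.30) = 0.4350
det(I−A) = Σ_j (I−A)_1j·C_1j = (0.85)(0.2900) + (-0.25)(0.2150) + (-0.05)(0.1200) = 0.18675
adj(I−A) = Cᵀ =
  [ 0.2900   0.1600   0.1175]
  [ 0.2150   0.5050   0.3125]
  [ 0.1200   0.1950   0.4350]
(I − A)⁻¹ = adj(I−A) / det(I−A) ≈
  [   1.55288     0.85676     0.62918]
  [   1.15127     2.70415     1.67336]
  [   0.64257     1.04418     2.32932]
The output multiplier for sector j is the column-j sum of the Leontief inverse (I − A)⁻¹ = adj(I−A) / det(I−A).
Column 3 of adj(I−A): (0.1175, 0.3125, 0.4350); det(I−A) = 0.18675.
m_3 = (0.1175 + 0.3125 + 0.4350) / 0.18675 = 0.865 / 0.18675 ≈ 4.6319.

m_3 = 4.6319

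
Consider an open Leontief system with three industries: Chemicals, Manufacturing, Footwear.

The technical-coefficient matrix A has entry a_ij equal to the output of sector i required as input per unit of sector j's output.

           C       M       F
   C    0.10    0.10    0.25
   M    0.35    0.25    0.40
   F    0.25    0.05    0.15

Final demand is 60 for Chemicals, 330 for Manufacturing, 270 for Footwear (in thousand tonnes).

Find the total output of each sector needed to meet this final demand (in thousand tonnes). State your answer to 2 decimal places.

x_C = 281.12, x_M = 810.11, x_F = 447.98

I − A =
  [   0.90    -0.10    -0.25]
  [  -0.35     0.75    -0.40]
  [  -0.25    -0.05     0.85]
Cofactors of I−A, C_ij = (−1)^(i+j)·(minor ij) (rows/columns in the sector order above):
  C_11 = (0.75)(0.85) − (-0.40)(-0.05) = 0.6175
  C_12 = −[(-0.35)(0.85) − (-0.40)(-0.25)] = 0.3975
  C_13 = (-0.35)(-0.05) − (0.75)(-0.25) = 0.2050
  C_21 = −[(-0.10)(0.85) − (-0.25)(-0.05)] = 0.0975
  C_22 = (0.90)(0.85) − (-0.25)(-0.25) = 0.7025
  C_23 = −[(0.90)(-0.05) − (-0.10)(-0.25)] = 0.0700
  C_31 = (-0.10)(-0.40) − (-0.25)(0.75) = 0.2275
  C_32 = −[(0.90)(-0.40) − (-0.25)(-0.35)] = 0.4475
  C_33 = (0.90)(0.75) − (-0.10)(-0.35) = 0.6400
det(I−A) = Σ_j (I−A)_1j·C_1j = (0.90)(0.6175) + (-0.10)(0.3975) + (-0.25)(0.2050) = 0.46475
adj(I−A) = Cᵀ =
  [ 0.6175   0.0975   0.2275]
  [ 0.3975   0.7025   0.4475]
  [ 0.2050   0.0700   0.6400]
(I − A)⁻¹ = adj(I−A) / det(I−A) ≈
  [   1.3287     0.2098     0.4895]
  [   0.8553     1.5116     0.9629]
  [   0.4411     0.1506     1.3771]
x = (I − A)⁻¹ d = adj(I−A)·d / det(I−A), with det(I−A) = 0.46475:
  x_C = (0.6175·60 + 0.0975·330 + 0.2275·270) / 0.46475 = 130.65 / 0.46475 ≈ 281.12
  x_M = (0.3975·60 + 0.7025·330 + 0.4475·270) / 0.46475 = 376.50 / 0.46475 ≈ 810.11
  x_F = (0.2050·60 + 0.0700·330 + 0.6400·270) / 0.46475 = 208.20 / 0.46475 ≈ 447.98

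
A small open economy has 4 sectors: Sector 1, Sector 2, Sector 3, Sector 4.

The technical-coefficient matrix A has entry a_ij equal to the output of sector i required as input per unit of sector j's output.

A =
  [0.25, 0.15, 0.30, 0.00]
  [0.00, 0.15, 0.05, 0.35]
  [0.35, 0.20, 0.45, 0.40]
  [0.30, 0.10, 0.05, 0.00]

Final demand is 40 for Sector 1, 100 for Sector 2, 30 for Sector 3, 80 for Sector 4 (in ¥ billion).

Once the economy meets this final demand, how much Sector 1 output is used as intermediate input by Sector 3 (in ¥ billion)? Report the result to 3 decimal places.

I − A =
  [   0.75    -0.15    -0.30     0.00]
  [   0.00     0.85    -0.05    -0.35]
  [  -0.35    -0.20     0.55    -0.40]
  [  -0.30    -0.10    -0.05     1.00]
Compute the cofactors C_ij = (−1)^(i+j)·(3×3 minor ij) of I−A; the adjugate is their transpose:
adj(I−A) = Cᵀ =
  [ 0.415750   0.151500   0.254625   0.154875]
  [ 0.087375   0.256500   0.082125   0.122625]
  [ 0.408250   0.250500   0.595500   0.325875]
  [ 0.153875   0.083625   0.114375   0.251250]
det(I−A) = Σ_j (I−A)_1j·C_1j = (0.75)(0.415750) + (-0.15)(0.087375) + (-0.30)(0.408250) + (0.00)(0.153875) = 0.17623125
(I − A)⁻¹ = adj(I−A) / det(I−A) ≈
  [   2.3591     0.8597     1.4448     0.8788]
  [   0.4958     1.4555     0.4660     0.6958]
  [   2.3166     1.4214     3.3791     1.8491]
  [   0.8731     0.4745     0.6490     1.4257]
First solve x = (I − A)⁻¹ d = adj(I−A)·d / det(I−A); in particular x_3 = (0.408250·40 + 0.250500·100 + 0.595500·30 + 0.325875·80) / 0.17623125 = 85.315 / 0.17623125 ≈ 484.10824.
Intermediate flow from 1 to 3: z_13 = a_13 · x_3 = 0.30 × 85.315 / 0.17623125 = 25.5945 / 0.17623125 ≈ 145.232.

z_13 = 145.232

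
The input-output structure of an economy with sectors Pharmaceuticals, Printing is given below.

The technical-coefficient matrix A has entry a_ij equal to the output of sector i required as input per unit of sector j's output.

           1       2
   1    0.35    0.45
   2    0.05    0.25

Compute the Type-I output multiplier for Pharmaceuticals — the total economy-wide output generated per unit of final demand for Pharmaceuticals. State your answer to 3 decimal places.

m_1 = 1.720

I − A =
  [   0.65    -0.45]
  [  -0.05     0.75]
det(I−A) = (0.65)(0.75) − (-0.45)(-0.05) = 0.4650
adj(I−A) = [[0.75, 0.45], [0.05, 0.65]]
(I − A)⁻¹ = adj(I−A) / det(I−A) ≈
  [   1.6129     0.9677]
  [   0.1075     1.3978]
The output multiplier for sector j is the column-j sum of the Leontief inverse (I − A)⁻¹ = adj(I−A) / det(I−A).
Column 1 of adj(I−A): (0.75, 0.05); det(I−A) = 0.4650.
m_1 = (0.75 + 0.05) / 0.4650 = 0.80 / 0.4650 ≈ 1.720.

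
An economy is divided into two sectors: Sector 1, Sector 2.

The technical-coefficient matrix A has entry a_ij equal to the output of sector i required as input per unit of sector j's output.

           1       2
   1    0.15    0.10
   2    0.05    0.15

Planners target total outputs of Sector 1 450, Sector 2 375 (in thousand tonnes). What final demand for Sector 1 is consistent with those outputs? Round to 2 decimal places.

I − A =
  [   0.85    -0.10]
  [  -0.05     0.85]
d = (I − A) x:
  d_1 = (+0.85)·450 + (-0.10)·375 = 345.00
  d_2 = (-0.05)·450 + (+0.85)·375 = 296.25

d_1 = 345.00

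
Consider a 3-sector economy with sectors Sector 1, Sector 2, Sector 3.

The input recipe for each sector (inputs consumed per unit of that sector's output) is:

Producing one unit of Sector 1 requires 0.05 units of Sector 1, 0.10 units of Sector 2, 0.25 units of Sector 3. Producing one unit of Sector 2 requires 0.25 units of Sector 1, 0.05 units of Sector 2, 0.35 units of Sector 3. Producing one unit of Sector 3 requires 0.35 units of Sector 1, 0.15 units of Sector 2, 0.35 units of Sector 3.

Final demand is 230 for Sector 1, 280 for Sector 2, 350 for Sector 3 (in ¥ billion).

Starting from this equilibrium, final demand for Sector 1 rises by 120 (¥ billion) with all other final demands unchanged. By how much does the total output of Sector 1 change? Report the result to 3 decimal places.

I − A =
  [   0.95    -0.25    -0.35]
  [  -0.10     0.95    -0.15]
  [  -0.25    -0.35     0.65]
Cofactors of I−A, C_ij = (−1)^(i+j)·(minor ij) (rows/columns in the sector order above):
  C_11 = (0.95)(0.65) − (-0.15)(-0.35) = 0.5650
  C_12 = −[(-0.10)(0.65) − (-0.15)(-0.25)] = 0.1025
  C_13 = (-0.10)(-0.35) − (0.95)(-0.25) = 0.2725
  C_21 = −[(-0.25)(0.65) − (-0.35)(-0.35)] = 0.2850
  C_22 = (0.95)(0.65) − (-0.35)(-0.25) = 0.5300
  C_23 = −[(0.95)(-0.35) − (-0.25)(-0.25)] = 0.3950
  C_31 = (-0.25)(-0.15) − (-0.35)(0.95) = 0.3700
  C_32 = −[(0.95)(-0.15) − (-0.35)(-0.10)] = 0.1775
  C_33 = (0.95)(0.95) − (-0.25)(-0.10) = 0.8775
det(I−A) = Σ_j (I−A)_1j·C_1j = (0.95)(0.5650) + (-0.25)(0.1025) + (-0.35)(0.2725) = 0.41575
adj(I−A) = Cᵀ =
  [ 0.5650   0.2850   0.3700]
  [ 0.1025   0.5300   0.1775]
  [ 0.2725   0.3950   0.8775]
(I − A)⁻¹ = adj(I−A) / det(I−A) ≈
  [   1.3590     0.6855     0.8900]
  [   0.2465     1.2748     0.4269]
  [   0.6554     0.9501     2.1106]
Δx = (I − A)⁻¹ Δd with Δd having +120 in the Sector 1 component and 0 elsewhere.
So Δx_1 = L_11 · (+120), where L_11 = adj(I−A)_11 / det(I−A) = 0.5650 / 0.41575.
Δx_1 = 0.5650 × (+120) / 0.41575 = 67.80 / 0.41575 ≈ 163.079.

Δx_1 = 163.079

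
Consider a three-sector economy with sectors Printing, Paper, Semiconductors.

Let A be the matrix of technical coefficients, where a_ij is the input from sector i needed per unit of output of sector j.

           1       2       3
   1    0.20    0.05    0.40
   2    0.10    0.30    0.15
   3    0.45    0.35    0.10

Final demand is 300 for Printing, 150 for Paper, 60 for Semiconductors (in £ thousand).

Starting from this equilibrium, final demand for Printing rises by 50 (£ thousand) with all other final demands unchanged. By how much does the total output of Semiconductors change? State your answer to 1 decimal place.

Δx_3 = 55.7

I − A =
  [   0.80    -0.05    -0.40]
  [  -0.10     0.70    -0.15]
  [  -0.45    -0.35     0.90]
Cofactors of I−A, C_ij = (−1)^(i+j)·(minor ij) (rows/columns in the sector order above):
  C_11 = (0.70)(0.90) − (-0.15)(-0.35) = 0.5775
  C_12 = −[(-0.10)(0.90) − (-0.15)(-0.45)] = 0.1575
  C_13 = (-0.10)(-0.35) − (0.70)(-0.45) = 0.3500
  C_21 = −[(-0.05)(0.90) − (-0.40)(-0.35)] = 0.1850
  C_22 = (0.80)(0.90) − (-0.40)(-0.45) = 0.5400
  C_23 = −[(0.80)(-0.35) − (-0.05)(-0.45)] = 0.3025
  C_31 = (-0.05)(-0.15) − (-0.40)(0.70) = 0.2875
  C_32 = −[(0.80)(-0.15) − (-0.40)(-0.10)] = 0.1600
  C_33 = (0.80)(0.70) − (-0.05)(-0.10) = 0.5550
det(I−A) = Σ_j (I−A)_1j·C_1j = (0.80)(0.5775) + (-0.05)(0.1575) + (-0.40)(0.3500) = 0.314125
adj(I−A) = Cᵀ =
  [ 0.5775   0.1850   0.2875]
  [ 0.1575   0.5400   0.1600]
  [ 0.3500   0.3025   0.5550]
(I − A)⁻¹ = adj(I−A) / det(I−A) ≈
  [   1.8384     0.5889     0.9152]
  [   0.5014     1.7191     0.5094]
  [   1.1142     0.9630     1.7668]
Δx = (I − A)⁻¹ Δd with Δd having +50 in the Printing component and 0 elsewhere.
So Δx_3 = L_31 · (+50), where L_31 = adj(I−A)_31 / det(I−A) = 0.3500 / 0.314125.
Δx_3 = 0.3500 × (+50) / 0.314125 = 17.50 / 0.314125 ≈ 55.7.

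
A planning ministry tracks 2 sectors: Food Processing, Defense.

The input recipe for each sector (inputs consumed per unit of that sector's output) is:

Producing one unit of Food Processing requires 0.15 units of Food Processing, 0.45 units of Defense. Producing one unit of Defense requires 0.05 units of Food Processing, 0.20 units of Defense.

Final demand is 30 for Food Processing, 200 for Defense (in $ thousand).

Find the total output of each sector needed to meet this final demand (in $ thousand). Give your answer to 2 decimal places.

I − A =
  [   0.85    -0.05]
  [  -0.45     0.80]
det(I−A) = (0.85)(0.80) − (-0.05)(-0.45) = 0.6575
adj(I−A) = [[0.80, 0.05], [0.45, 0.85]]
(I − A)⁻¹ = adj(I−A) / det(I−A) ≈
  [   1.2167     0.0760]
  [   0.6844     1.2928]
x = (I − A)⁻¹ d = adj(I−A)·d / det(I−A), with det(I−A) = 0.6575:
  x_1 = (0.80·30 + 0.05·200) / 0.6575 = 34.00 / 0.6575 ≈ 51.71
  x_2 = (0.45·30 + 0.85·200) / 0.6575 = 183.50 / 0.6575 ≈ 279.09

x_1 = 51.71, x_2 = 279.09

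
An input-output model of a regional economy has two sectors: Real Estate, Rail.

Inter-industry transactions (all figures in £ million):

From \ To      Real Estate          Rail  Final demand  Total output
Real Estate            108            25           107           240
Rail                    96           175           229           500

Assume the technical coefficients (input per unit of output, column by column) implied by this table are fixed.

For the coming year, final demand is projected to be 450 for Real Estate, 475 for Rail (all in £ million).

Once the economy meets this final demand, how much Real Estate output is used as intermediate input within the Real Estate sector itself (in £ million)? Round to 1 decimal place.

Technical coefficients a_ij = z_ij / X_j:
  a_11 = 108/240 = 0.45, a_21 = 96/240 = 0.40
  a_12 = 25/500 = 0.05, a_22 = 175/500 = 0.35
I − A =
  [   0.55    -0.05]
  [  -0.40     0.65]
det(I−A) = (0.55)(0.65) − (-0.05)(-0.40) = 0.3375
adj(I−A) = [[0.65, 0.05], [0.40, 0.55]]
(I − A)⁻¹ = adj(I−A) / det(I−A) ≈
  [   1.9259     0.1481]
  [   1.1852     1.6296]
First solve x = (I − A)⁻¹ d = adj(I−A)·d / det(I−A); in particular x_1 = (0.65·450 + 0.05·475) / 0.3375 = 316.25 / 0.3375 ≈ 937.037.
Intermediate flow from 1 to 1: z_11 = a_11 · x_1 = 0.45 × 316.25 / 0.3375 = 142.3125 / 0.3375 ≈ 421.7.

z_11 = 421.7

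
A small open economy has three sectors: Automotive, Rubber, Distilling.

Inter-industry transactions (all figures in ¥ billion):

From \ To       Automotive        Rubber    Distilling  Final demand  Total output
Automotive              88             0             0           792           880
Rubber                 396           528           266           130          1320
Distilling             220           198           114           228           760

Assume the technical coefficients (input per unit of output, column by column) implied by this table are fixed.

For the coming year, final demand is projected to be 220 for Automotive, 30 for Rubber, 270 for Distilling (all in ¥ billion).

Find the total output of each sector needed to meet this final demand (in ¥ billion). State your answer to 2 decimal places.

x_1 = 244.44, x_2 = 513.42, x_3 = 480.15

Technical coefficients a_ij = z_ij / X_j:
  a_11 = 88/880 = 0.10, a_21 = 396/880 = 0.45, a_31 = 220/880 = 0.25
  a_12 = 0/1320 = 0.00, a_22 = 528/1320 = 0.40, a_32 = 198/1320 = 0.15
  a_13 = 0/760 = 0.00, a_23 = 266/760 = 0.35, a_33 = 114/760 = 0.15
I − A =
  [   0.90     0.00     0.00]
  [  -0.45     0.60    -0.35]
  [  -0.25    -0.15     0.85]
Cofactors of I−A, C_ij = (−1)^(i+j)·(minor ij) (rows/columns in the sector order above):
  C_11 = (0.60)(0.85) − (-0.35)(-0.15) = 0.4575
  C_12 = −[(-0.45)(0.85) − (-0.35)(-0.25)] = 0.4700
  C_13 = (-0.45)(-0.15) − (0.60)(-0.25) = 0.2175
  C_21 = −[(0.00)(0.85) − (0.00)(-0.15)] = 0.0000
  C_22 = (0.90)(0.85) − (0.00)(-0.25) = 0.7650
  C_23 = −[(0.90)(-0.15) − (0.00)(-0.25)] = 0.1350
  C_31 = (0.00)(-0.35) − (0.00)(0.60) = 0.0000
  C_32 = −[(0.90)(-0.35) − (0.00)(-0.45)] = 0.3150
  C_33 = (0.90)(0.60) − (0.00)(-0.45) = 0.5400
det(I−A) = Σ_j (I−A)_1j·C_1j = (0.90)(0.4575) + (0.00)(0.4700) + (0.00)(0.2175) = 0.41175
adj(I−A) = Cᵀ =
  [ 0.4575   0.0000   0.0000]
  [ 0.4700   0.7650   0.3150]
  [ 0.2175   0.1350   0.5400]
(I − A)⁻¹ = adj(I−A) / det(I−A) ≈
  [   1.1111     0.0000     0.0000]
  [   1.1415     1.8579     0.7650]
  [   0.5282     0.3279     1.3115]
x = (I − A)⁻¹ d = adj(I−A)·d / det(I−A), with det(I−A) = 0.41175:
  x_1 = (0.4575·220 + 0.0000·30 + 0.0000·270) / 0.41175 = 100.65 / 0.41175 ≈ 244.44
  x_2 = (0.4700·220 + 0.7650·30 + 0.3150·270) / 0.41175 = 211.40 / 0.41175 ≈ 513.42
  x_3 = (0.2175·220 + 0.1350·30 + 0.5400·270) / 0.41175 = 197.70 / 0.41175 ≈ 480.15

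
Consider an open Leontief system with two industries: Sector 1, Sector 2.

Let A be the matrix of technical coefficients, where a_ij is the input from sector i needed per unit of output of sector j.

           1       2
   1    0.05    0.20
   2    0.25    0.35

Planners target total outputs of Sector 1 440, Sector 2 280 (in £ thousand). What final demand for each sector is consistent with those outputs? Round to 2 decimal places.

d_1 = 362.00, d_2 = 72.00

I − A =
  [   0.95    -0.20]
  [  -0.25     0.65]
d = (I − A) x:
  d_1 = (+0.95)·440 + (-0.20)·280 = 362.00
  d_2 = (-0.25)·440 + (+0.65)·280 = 72.00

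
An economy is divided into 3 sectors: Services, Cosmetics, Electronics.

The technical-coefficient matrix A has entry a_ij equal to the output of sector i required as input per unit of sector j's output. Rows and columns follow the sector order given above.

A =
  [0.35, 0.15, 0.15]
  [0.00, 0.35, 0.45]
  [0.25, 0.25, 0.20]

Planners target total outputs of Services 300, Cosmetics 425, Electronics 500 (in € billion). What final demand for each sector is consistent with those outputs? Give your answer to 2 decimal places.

I − A =
  [   0.65    -0.15    -0.15]
  [   0.00     0.65    -0.45]
  [  -0.25    -0.25     0.80]
d = (I − A) x:
  d_1 = (+0.65)·300 + (-0.15)·425 + (-0.15)·500 = 56.25
  d_2 = (+0.00)·300 + (+0.65)·425 + (-0.45)·500 = 51.25
  d_3 = (-0.25)·300 + (-0.25)·425 + (+0.80)·500 = 218.75

d_1 = 56.25, d_2 = 51.25, d_3 = 218.75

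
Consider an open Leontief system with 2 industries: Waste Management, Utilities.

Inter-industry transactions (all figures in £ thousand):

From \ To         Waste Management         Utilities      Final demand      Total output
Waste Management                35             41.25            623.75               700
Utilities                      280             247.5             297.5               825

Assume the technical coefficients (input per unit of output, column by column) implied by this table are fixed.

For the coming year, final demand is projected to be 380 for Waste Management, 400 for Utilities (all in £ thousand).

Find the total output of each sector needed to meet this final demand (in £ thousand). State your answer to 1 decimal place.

Technical coefficients a_ij = z_ij / X_j:
  a_WW = 35/700 = 0.05, a_UW = 280/700 = 0.40
  a_WU = 41.25/825 = 0.05, a_UU = 247.5/825 = 0.30
I − A =
  [   0.95    -0.05]
  [  -0.40     0.70]
det(I−A) = (0.95)(0.70) − (-0.05)(-0.40) = 0.6450
adj(I−A) = [[0.70, 0.05], [0.40, 0.95]]
(I − A)⁻¹ = adj(I−A) / det(I−A) ≈
  [   1.0853     0.0775]
  [   0.6202     1.4729]
x = (I − A)⁻¹ d = adj(I−A)·d / det(I−A), with det(I−A) = 0.6450:
  x_W = (0.70·380 + 0.05·400) / 0.6450 = 286.00 / 0.6450 ≈ 443.4
  x_U = (0.40·380 + 0.95·400) / 0.6450 = 532.00 / 0.6450 ≈ 824.8

x_W = 443.4, x_U = 824.8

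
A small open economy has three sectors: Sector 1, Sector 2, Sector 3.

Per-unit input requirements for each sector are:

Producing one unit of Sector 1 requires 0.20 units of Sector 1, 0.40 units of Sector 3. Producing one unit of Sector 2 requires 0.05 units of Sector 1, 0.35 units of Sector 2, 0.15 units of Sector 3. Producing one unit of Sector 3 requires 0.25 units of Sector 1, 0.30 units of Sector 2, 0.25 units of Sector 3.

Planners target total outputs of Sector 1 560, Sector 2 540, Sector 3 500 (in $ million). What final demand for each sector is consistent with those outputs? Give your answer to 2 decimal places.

d_1 = 296.00, d_2 = 201.00, d_3 = 70.00

I − A =
  [   0.80    -0.05    -0.25]
  [   0.00     0.65    -0.30]
  [  -0.40    -0.15     0.75]
d = (I − A) x:
  d_1 = (+0.80)·560 + (-0.05)·540 + (-0.25)·500 = 296.00
  d_2 = (+0.00)·560 + (+0.65)·540 + (-0.30)·500 = 201.00
  d_3 = (-0.40)·560 + (-0.15)·540 + (+0.75)·500 = 70.00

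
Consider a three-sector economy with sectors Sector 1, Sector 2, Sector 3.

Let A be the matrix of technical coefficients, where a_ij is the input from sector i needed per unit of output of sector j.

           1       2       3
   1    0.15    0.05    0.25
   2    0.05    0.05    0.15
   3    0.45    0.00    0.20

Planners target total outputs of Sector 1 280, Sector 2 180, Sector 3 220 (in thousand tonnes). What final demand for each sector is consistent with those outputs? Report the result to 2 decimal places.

I − A =
  [   0.85    -0.05    -0.25]
  [  -0.05     0.95    -0.15]
  [  -0.45     0.00     0.80]
d = (I − A) x:
  d_1 = (+0.85)·280 + (-0.05)·180 + (-0.25)·220 = 174.00
  d_2 = (-0.05)·280 + (+0.95)·180 + (-0.15)·220 = 124.00
  d_3 = (-0.45)·280 + (+0.00)·180 + (+0.80)·220 = 50.00

d_1 = 174.00, d_2 = 124.00, d_3 = 50.00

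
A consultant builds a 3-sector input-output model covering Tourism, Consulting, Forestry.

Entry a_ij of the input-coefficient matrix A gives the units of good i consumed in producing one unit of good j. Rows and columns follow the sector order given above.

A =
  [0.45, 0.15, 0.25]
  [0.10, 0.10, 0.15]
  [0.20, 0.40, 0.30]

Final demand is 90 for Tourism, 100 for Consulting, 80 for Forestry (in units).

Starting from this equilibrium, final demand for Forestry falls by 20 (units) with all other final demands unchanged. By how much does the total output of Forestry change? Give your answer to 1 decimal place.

I − A =
  [   0.55    -0.15    -0.25]
  [  -0.10     0.90    -0.15]
  [  -0.20    -0.40     0.70]
Cofactors of I−A, C_ij = (−1)^(i+j)·(minor ij) (rows/columns in the sector order above):
  C_11 = (0.90)(0.70) − (-0.15)(-0.40) = 0.5700
  C_12 = −[(-0.10)(0.70) − (-0.15)(-0.20)] = 0.1000
  C_13 = (-0.10)(-0.40) − (0.90)(-0.20) = 0.2200
  C_21 = −[(-0.15)(0.70) − (-0.25)(-0.40)] = 0.2050
  C_22 = (0.55)(0.70) − (-0.25)(-0.20) = 0.3350
  C_23 = −[(0.55)(-0.40) − (-0.15)(-0.20)] = 0.2500
  C_31 = (-0.15)(-0.15) − (-0.25)(0.90) = 0.2475
  C_32 = −[(0.55)(-0.15) − (-0.25)(-0.10)] = 0.1075
  C_33 = (0.55)(0.90) − (-0.15)(-0.10) = 0.4800
det(I−A) = Σ_j (I−A)_1j·C_1j = (0.55)(0.5700) + (-0.15)(0.1000) + (-0.25)(0.2200) = 0.2435
adj(I−A) = Cᵀ =
  [ 0.5700   0.2050   0.2475]
  [ 0.1000   0.3350   0.1075]
  [ 0.2200   0.2500   0.4800]
(I − A)⁻¹ = adj(I−A) / det(I−A) ≈
  [   2.3409     0.8419     1.0164]
  [   0.4107     1.3758     0.4415]
  [   0.9035     1.0267     1.9713]
Δx = (I − A)⁻¹ Δd with Δd having -20 in the Forestry component and 0 elsewhere.
So Δx_3 = L_33 · (-20), where L_33 = adj(I−A)_33 / det(I−A) = 0.4800 / 0.2435.
Δx_3 = 0.4800 × (-20) / 0.2435 = -9.60 / 0.2435 ≈ -39.4.

Δx_3 = -39.4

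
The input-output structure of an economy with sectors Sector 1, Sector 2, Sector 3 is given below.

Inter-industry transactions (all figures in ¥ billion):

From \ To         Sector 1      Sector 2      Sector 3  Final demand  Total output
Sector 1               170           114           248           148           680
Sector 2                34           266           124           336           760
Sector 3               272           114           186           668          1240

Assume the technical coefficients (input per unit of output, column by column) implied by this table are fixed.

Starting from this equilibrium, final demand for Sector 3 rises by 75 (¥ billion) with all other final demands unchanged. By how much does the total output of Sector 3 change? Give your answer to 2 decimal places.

Δx_3 = 106.75

Technical coefficients a_ij = z_ij / X_j:
  a_11 = 170/680 = 0.25, a_21 = 34/680 = 0.05, a_31 = 272/680 = 0.40
  a_12 = 114/760 = 0.15, a_22 = 266/760 = 0.35, a_32 = 114/760 = 0.15
  a_13 = 248/1240 = 0.20, a_23 = 124/1240 = 0.10, a_33 = 186/1240 = 0.15
I − A =
  [   0.75    -0.15    -0.20]
  [  -0.05     0.65    -0.10]
  [  -0.40    -0.15     0.85]
Cofactors of I−A, C_ij = (−1)^(i+j)·(minor ij) (rows/columns in the sector order above):
  C_11 = (0.65)(0.85) − (-0.10)(-0.15) = 0.5375
  C_12 = −[(-0.05)(0.85) − (-0.10)(-0.40)] = 0.0825
  C_13 = (-0.05)(-0.15) − (0.65)(-0.40) = 0.2675
  C_21 = −[(-0.15)(0.85) − (-0.20)(-0.15)] = 0.1575
  C_22 = (0.75)(0.85) − (-0.20)(-0.40) = 0.5575
  C_23 = −[(0.75)(-0.15) − (-0.15)(-0.40)] = 0.1725
  C_31 = (-0.15)(-0.10) − (-0.20)(0.65) = 0.1450
  C_32 = −[(0.75)(-0.10) − (-0.20)(-0.05)] = 0.0850
  C_33 = (0.75)(0.65) − (-0.15)(-0.05) = 0.4800
det(I−A) = Σ_j (I−A)_1j·C_1j = (0.75)(0.5375) + (-0.15)(0.0825) + (-0.20)(0.2675) = 0.33725
adj(I−A) = Cᵀ =
  [ 0.5375   0.1575   0.1450]
  [ 0.0825   0.5575   0.0850]
  [ 0.2675   0.1725   0.4800]
(I − A)⁻¹ = adj(I−A) / det(I−A) ≈
  [   1.5938     0.4670     0.4299]
  [   0.2446     1.6531     0.2520]
  [   0.7932     0.5115     1.4233]
Δx = (I − A)⁻¹ Δd with Δd having +75 in the Sector 3 component and 0 elsewhere.
So Δx_3 = L_33 · (+75), where L_33 = adj(I−A)_33 / det(I−A) = 0.4800 / 0.33725.
Δx_3 = 0.4800 × (+75) / 0.33725 = 36.00 / 0.33725 ≈ 106.75.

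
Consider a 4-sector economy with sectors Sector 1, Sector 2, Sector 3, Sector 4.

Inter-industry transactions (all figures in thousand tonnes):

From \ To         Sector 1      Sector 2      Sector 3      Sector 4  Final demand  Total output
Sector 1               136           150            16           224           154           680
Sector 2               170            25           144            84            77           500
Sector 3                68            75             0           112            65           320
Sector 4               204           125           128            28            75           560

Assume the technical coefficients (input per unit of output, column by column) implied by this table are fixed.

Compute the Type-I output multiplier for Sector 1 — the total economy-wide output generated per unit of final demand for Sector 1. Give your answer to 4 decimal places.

m_1 = 5.6556

Technical coefficients a_ij = z_ij / X_j:
  a_11 = 136/680 = 0.20, a_21 = 170/680 = 0.25, a_31 = 68/680 = 0.10, a_41 = 204/680 = 0.30
  a_12 = 150/500 = 0.30, a_22 = 25/500 = 0.05, a_32 = 75/500 = 0.15, a_42 = 125/500 = 0.25
  a_13 = 16/320 = 0.05, a_23 = 144/320 = 0.45, a_33 = 0/320 = 0.00, a_43 = 128/320 = 0.40
  a_14 = 224/560 = 0.40, a_24 = 84/560 = 0.15, a_34 = 112/560 = 0.20, a_44 = 28/560 = 0.05
I − A =
  [   0.80    -0.30    -0.05    -0.40]
  [  -0.25     0.95    -0.45    -0.15]
  [  -0.10    -0.15     1.00    -0.20]
  [  -0.30    -0.25    -0.40     0.95]
Compute the cofactors C_ij = (−1)^(i+j)·(3×3 minor ij) of I−A; the adjugate is their transpose:
adj(I−A) = Cᵀ =
  [ 0.693375   0.394625   0.386500   0.435625]
  [ 0.338250   0.552250   0.390125   0.311750]
  [ 0.198375   0.192500   0.468250   0.212500]
  [ 0.391500   0.351000   0.421875   0.610875]
det(I−A) = Σ_j (I−A)_1j·C_1j = (0.80)(0.693375) + (-0.30)(0.338250) + (-0.05)(0.198375) + (-0.40)(0.391500) = 0.28670625
(I − A)⁻¹ = adj(I−A) / det(I−A) ≈
  [   2.41842     1.37641     1.34807     1.51941]
  [   1.17978     1.92619     1.36071     1.08735]
  [   0.69191     0.67142     1.63320     0.74118]
  [   1.36551     1.22425     1.47145     2.13067]
The output multiplier for sector j is the column-j sum of the Leontief inverse (I − A)⁻¹ = adj(I−A) / det(I−A).
Column 1 of adj(I−A): (0.693375, 0.338250, 0.198375, 0.391500); det(I−A) = 0.28670625.
m_1 = (0.693375 + 0.338250 + 0.198375 + 0.391500) / 0.28670625 = 1.6215 / 0.28670625 ≈ 5.6556.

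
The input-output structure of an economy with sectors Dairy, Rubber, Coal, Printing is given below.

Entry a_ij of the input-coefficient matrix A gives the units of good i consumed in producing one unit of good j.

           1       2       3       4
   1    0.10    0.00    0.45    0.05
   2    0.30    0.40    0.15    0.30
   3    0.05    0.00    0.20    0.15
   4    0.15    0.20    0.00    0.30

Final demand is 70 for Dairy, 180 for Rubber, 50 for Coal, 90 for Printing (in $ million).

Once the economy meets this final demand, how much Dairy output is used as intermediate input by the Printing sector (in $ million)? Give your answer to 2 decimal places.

z_14 = 16.46

I − A =
  [   0.90     0.00    -0.45    -0.05]
  [  -0.30     0.60    -0.15    -0.30]
  [  -0.05     0.00     0.80    -0.15]
  [  -0.15    -0.20     0.00     0.70]
Compute the cofactors C_ij = (−1)^(i+j)·(3×3 minor ij) of I−A; the adjugate is their transpose:
adj(I−A) = Cᵀ =
  [ 0.283500   0.021500   0.163500   0.064500]
  [ 0.212625   0.472125   0.208125   0.262125]
  [ 0.040500   0.027500   0.316500   0.082500]
  [ 0.121500   0.139500   0.094500   0.418500]
det(I−A) = Σ_j (I−A)_1j·C_1j = (0.90)(0.283500) + (0.00)(0.212625) + (-0.45)(0.040500) + (-0.05)(0.121500) = 0.23085
(I − A)⁻¹ = adj(I−A) / det(I−A) ≈
  [   1.2281     0.0931     0.7083     0.2794]
  [   0.9211     2.0452     0.9016     1.1355]
  [   0.1754     0.1191     1.3710     0.3574]
  [   0.5263     0.6043     0.4094     1.8129]
First solve x = (I − A)⁻¹ d = adj(I−A)·d / det(I−A); in particular x_4 = (0.121500·70 + 0.139500·180 + 0.094500·50 + 0.418500·90) / 0.23085 = 76.005 / 0.23085 ≈ 329.2398.
Intermediate flow from 1 to 4: z_14 = a_14 · x_4 = 0.05 × 76.005 / 0.23085 = 3.80025 / 0.23085 ≈ 16.46.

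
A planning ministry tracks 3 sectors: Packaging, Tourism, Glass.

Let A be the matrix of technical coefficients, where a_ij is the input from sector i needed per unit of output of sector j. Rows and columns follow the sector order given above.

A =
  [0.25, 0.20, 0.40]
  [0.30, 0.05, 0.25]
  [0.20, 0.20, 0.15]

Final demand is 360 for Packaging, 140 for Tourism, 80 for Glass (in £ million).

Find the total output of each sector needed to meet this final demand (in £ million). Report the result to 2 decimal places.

x_P = 840.28, x_T = 521.83, x_G = 414.61

I − A =
  [   0.75    -0.20    -0.40]
  [  -0.30     0.95    -0.25]
  [  -0.20    -0.20     0.85]
Cofactors of I−A, C_ij = (−1)^(i+j)·(minor ij) (rows/columns in the sector order above):
  C_11 = (0.95)(0.85) − (-0.25)(-0.20) = 0.7575
  C_12 = −[(-0.30)(0.85) − (-0.25)(-0.20)] = 0.3050
  C_13 = (-0.30)(-0.20) − (0.95)(-0.20) = 0.2500
  C_21 = −[(-0.20)(0.85) − (-0.40)(-0.20)] = 0.2500
  C_22 = (0.75)(0.85) − (-0.40)(-0.20) = 0.5575
  C_23 = −[(0.75)(-0.20) − (-0.20)(-0.20)] = 0.1900
  C_31 = (-0.20)(-0.25) − (-0.40)(0.95) = 0.4300
  C_32 = −[(0.75)(-0.25) − (-0.40)(-0.30)] = 0.3075
  C_33 = (0.75)(0.95) − (-0.20)(-0.30) = 0.6525
det(I−A) = Σ_j (I−A)_1j·C_1j = (0.75)(0.7575) + (-0.20)(0.3050) + (-0.40)(0.2500) = 0.407125
adj(I−A) = Cᵀ =
  [ 0.7575   0.2500   0.4300]
  [ 0.3050   0.5575   0.3075]
  [ 0.2500   0.1900   0.6525]
(I − A)⁻¹ = adj(I−A) / det(I−A) ≈
  [   1.8606     0.6141     1.0562]
  [   0.7492     1.3694     0.7553]
  [   0.6141     0.4667     1.6027]
x = (I − A)⁻¹ d = adj(I−A)·d / det(I−A), with det(I−A) = 0.407125:
  x_P = (0.7575·360 + 0.2500·140 + 0.4300·80) / 0.407125 = 342.10 / 0.407125 ≈ 840.28
  x_T = (0.3050·360 + 0.5575·140 + 0.3075·80) / 0.407125 = 212.45 / 0.407125 ≈ 521.83
  x_G = (0.2500·360 + 0.1900·140 + 0.6525·80) / 0.407125 = 168.80 / 0.407125 ≈ 414.61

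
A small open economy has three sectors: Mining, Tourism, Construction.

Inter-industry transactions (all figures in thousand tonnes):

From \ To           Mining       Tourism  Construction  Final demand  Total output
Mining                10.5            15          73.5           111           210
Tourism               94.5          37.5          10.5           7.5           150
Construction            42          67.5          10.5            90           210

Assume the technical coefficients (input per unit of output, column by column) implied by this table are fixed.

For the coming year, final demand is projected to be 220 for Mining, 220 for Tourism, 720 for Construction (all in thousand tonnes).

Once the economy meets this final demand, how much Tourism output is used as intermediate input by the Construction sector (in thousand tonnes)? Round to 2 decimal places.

z_23 = 67.22

Technical coefficients a_ij = z_ij / X_j:
  a_11 = 10.5/210 = 0.05, a_21 = 94.5/210 = 0.45, a_31 = 42/210 = 0.20
  a_12 = 15/150 = 0.10, a_22 = 37.5/150 = 0.25, a_32 = 67.5/150 = 0.45
  a_13 = 73.5/210 = 0.35, a_23 = 10.5/210 = 0.05, a_33 = 10.5/210 = 0.05
I − A =
  [   0.95    -0.10    -0.35]
  [  -0.45     0.75    -0.05]
  [  -0.20    -0.45     0.95]
Cofactors of I−A, C_ij = (−1)^(i+j)·(minor ij) (rows/columns in the sector order above):
  C_11 = (0.75)(0.95) − (-0.05)(-0.45) = 0.6900
  C_12 = −[(-0.45)(0.95) − (-0.05)(-0.20)] = 0.4375
  C_13 = (-0.45)(-0.45) − (0.75)(-0.20) = 0.3525
  C_21 = −[(-0.10)(0.95) − (-0.35)(-0.45)] = 0.2525
  C_22 = (0.95)(0.95) − (-0.35)(-0.20) = 0.8325
  C_23 = −[(0.95)(-0.45) − (-0.10)(-0.20)] = 0.4475
  C_31 = (-0.10)(-0.05) − (-0.35)(0.75) = 0.2675
  C_32 = −[(0.95)(-0.05) − (-0.35)(-0.45)] = 0.2050
  C_33 = (0.95)(0.75) − (-0.10)(-0.45) = 0.6675
det(I−A) = Σ_j (I−A)_1j·C_1j = (0.95)(0.6900) + (-0.10)(0.4375) + (-0.35)(0.3525) = 0.488375
adj(I−A) = Cᵀ =
  [ 0.6900   0.2525   0.2675]
  [ 0.4375   0.8325   0.2050]
  [ 0.3525   0.4475   0.6675]
(I − A)⁻¹ = adj(I−A) / det(I−A) ≈
  [   1.4128     0.5170     0.5477]
  [   0.8958     1.7046     0.4198]
  [   0.7218     0.9163     1.3668]
First solve x = (I − A)⁻¹ d = adj(I−A)·d / det(I−A); in particular x_3 = (0.3525·220 + 0.4475·220 + 0.6675·720) / 0.488375 = 656.60 / 0.488375 ≈ 1344.4587.
Intermediate flow from 2 to 3: z_23 = a_23 · x_3 = 0.05 × 656.60 / 0.488375 = 32.83 / 0.488375 ≈ 67.22.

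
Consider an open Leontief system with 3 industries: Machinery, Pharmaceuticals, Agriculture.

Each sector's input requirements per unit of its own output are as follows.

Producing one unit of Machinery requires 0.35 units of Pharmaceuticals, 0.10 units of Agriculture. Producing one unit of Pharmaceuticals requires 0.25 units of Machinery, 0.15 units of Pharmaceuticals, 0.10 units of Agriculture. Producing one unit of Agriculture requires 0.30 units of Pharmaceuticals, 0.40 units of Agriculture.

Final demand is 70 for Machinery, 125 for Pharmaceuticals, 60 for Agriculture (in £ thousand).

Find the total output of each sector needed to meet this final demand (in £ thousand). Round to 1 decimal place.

x_1 = 135.4, x_2 = 261.4, x_3 = 166.1

I − A =
  [   1.00    -0.25     0.00]
  [  -0.35     0.85    -0.30]
  [  -0.10    -0.10     0.60]
Cofactors of I−A, C_ij = (−1)^(i+j)·(minor ij) (rows/columns in the sector order above):
  C_11 = (0.85)(0.60) − (-0.30)(-0.10) = 0.4800
  C_12 = −[(-0.35)(0.60) − (-0.30)(-0.10)] = 0.2400
  C_13 = (-0.35)(-0.10) − (0.85)(-0.10) = 0.1200
  C_21 = −[(-0.25)(0.60) − (0.00)(-0.10)] = 0.1500
  C_22 = (1.00)(0.60) − (0.00)(-0.10) = 0.6000
  C_23 = −[(1.00)(-0.10) − (-0.25)(-0.10)] = 0.1250
  C_31 = (-0.25)(-0.30) − (0.00)(0.85) = 0.0750
  C_32 = −[(1.00)(-0.30) − (0.00)(-0.35)] = 0.3000
  C_33 = (1.00)(0.85) − (-0.25)(-0.35) = 0.7625
det(I−A) = Σ_j (I−A)_1j·C_1j = (1.00)(0.4800) + (-0.25)(0.2400) + (0.00)(0.1200) = 0.4200
adj(I−A) = Cᵀ =
  [ 0.4800   0.1500   0.0750]
  [ 0.2400   0.6000   0.3000]
  [ 0.1200   0.1250   0.7625]
(I − A)⁻¹ = adj(I−A) / det(I−A) ≈
  [   1.1429     0.3571     0.1786]
  [   0.5714     1.4286     0.7143]
  [   0.2857     0.2976     1.8155]
x = (I − A)⁻¹ d = adj(I−A)·d / det(I−A), with det(I−A) = 0.4200:
  x_1 = (0.4800·70 + 0.1500·125 + 0.0750·60) / 0.4200 = 56.85 / 0.4200 ≈ 135.4
  x_2 = (0.2400·70 + 0.6000·125 + 0.3000·60) / 0.4200 = 109.80 / 0.4200 ≈ 261.4
  x_3 = (0.1200·70 + 0.1250·125 + 0.7625·60) / 0.4200 = 69.775 / 0.4200 ≈ 166.1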